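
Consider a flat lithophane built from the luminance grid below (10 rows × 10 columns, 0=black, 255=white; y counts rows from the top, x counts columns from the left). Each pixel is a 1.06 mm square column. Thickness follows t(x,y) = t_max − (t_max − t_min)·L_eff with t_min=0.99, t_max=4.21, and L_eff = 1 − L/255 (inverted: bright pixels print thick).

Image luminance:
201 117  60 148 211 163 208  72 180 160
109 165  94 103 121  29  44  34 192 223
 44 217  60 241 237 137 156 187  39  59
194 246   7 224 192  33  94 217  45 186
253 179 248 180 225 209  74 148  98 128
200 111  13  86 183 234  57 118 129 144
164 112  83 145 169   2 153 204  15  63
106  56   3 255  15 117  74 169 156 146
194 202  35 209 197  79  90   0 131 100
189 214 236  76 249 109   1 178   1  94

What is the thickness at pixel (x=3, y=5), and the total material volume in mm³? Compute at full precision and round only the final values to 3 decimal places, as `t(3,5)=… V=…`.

t(3,5)=2.076 V=299.329

span = t_max - t_min = 4.21 - 0.99 = 3.220
L(3,5) = 86, L_eff = 1 - 86/255 = 0.662745 (inverted)
t(3,5) = 4.21 - 3.220·0.662745 = 2.076
Σt over all 10·10 pixels = 1132209/4250 ≈ 266.4021176
V = pitch²·Σt = 1.06²·1132209/4250 = 299.329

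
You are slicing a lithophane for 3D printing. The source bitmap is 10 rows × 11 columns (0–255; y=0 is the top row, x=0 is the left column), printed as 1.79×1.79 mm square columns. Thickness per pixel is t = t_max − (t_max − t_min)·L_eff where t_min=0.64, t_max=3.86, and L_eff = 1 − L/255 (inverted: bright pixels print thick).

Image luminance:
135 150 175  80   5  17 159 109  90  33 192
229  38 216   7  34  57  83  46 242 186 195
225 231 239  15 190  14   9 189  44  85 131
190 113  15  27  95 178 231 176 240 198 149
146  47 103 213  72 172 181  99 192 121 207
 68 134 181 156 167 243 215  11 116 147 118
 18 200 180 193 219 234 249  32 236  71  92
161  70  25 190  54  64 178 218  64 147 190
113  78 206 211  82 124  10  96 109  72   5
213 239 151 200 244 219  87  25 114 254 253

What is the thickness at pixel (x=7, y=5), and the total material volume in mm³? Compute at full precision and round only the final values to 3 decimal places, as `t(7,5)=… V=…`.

span = t_max - t_min = 3.86 - 0.64 = 3.220
L(7,5) = 11, L_eff = 1 - 11/255 = 0.956863 (inverted)
t(7,5) = 3.86 - 3.220·0.956863 = 0.779
Σt over all 10·11 pixels = 3274121/12750 ≈ 256.7938039
V = pitch²·Σt = 1.79²·3274121/12750 = 822.793

t(7,5)=0.779 V=822.793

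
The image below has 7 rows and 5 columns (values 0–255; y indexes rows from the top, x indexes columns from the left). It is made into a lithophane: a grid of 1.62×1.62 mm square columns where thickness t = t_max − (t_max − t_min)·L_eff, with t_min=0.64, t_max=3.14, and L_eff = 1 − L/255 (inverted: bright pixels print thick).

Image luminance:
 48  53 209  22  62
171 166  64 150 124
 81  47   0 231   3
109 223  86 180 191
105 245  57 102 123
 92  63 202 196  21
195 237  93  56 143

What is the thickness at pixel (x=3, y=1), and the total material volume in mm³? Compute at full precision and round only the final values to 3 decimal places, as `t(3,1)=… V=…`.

t(3,1)=2.111 V=165.564

span = t_max - t_min = 3.14 - 0.64 = 2.500
L(3,1) = 150, L_eff = 1 - 150/255 = 0.411765 (inverted)
t(3,1) = 3.14 - 2.500·0.411765 = 2.111
Σt over all 7·5 pixels = 16087/255 ≈ 63.0862745
V = pitch²·Σt = 1.62²·16087/255 = 165.564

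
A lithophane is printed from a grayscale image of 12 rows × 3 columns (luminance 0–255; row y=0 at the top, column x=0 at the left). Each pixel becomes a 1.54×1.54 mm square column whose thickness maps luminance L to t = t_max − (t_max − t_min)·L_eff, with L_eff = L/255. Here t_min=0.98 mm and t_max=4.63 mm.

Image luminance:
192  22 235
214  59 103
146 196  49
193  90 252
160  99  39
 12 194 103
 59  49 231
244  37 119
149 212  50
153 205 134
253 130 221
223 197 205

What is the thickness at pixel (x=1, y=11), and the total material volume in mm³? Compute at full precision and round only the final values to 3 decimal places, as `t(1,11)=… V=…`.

span = t_max - t_min = 4.63 - 0.98 = 3.650
L(1,11) = 197, L_eff = 197/255 = 0.772549
t(1,11) = 4.63 - 3.650·0.772549 = 1.810
Σt over all 12·3 pixels = 156117/1700 ≈ 91.8335294
V = pitch²·Σt = 1.54²·156117/1700 = 217.792

t(1,11)=1.810 V=217.792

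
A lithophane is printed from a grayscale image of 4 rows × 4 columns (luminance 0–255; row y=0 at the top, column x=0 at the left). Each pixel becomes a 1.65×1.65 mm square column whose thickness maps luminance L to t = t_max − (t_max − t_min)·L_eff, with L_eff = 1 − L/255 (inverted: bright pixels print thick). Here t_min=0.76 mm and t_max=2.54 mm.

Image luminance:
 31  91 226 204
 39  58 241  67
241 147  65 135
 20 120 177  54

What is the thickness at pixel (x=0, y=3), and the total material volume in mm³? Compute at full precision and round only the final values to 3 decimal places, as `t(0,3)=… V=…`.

t(0,3)=0.900 V=69.517

span = t_max - t_min = 2.54 - 0.76 = 1.780
L(0,3) = 20, L_eff = 1 - 20/255 = 0.921569 (inverted)
t(0,3) = 2.54 - 1.780·0.921569 = 0.900
Σt over all 4·4 pixels = 162782/6375 ≈ 25.5344314
V = pitch²·Σt = 1.65²·162782/6375 = 69.517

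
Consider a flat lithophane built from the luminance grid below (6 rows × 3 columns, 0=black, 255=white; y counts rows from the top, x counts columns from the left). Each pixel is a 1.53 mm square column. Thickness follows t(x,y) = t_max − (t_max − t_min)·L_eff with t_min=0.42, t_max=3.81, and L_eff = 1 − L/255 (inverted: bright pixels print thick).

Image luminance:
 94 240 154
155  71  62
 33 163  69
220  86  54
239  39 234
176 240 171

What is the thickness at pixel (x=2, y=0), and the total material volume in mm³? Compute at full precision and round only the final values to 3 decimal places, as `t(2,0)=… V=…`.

t(2,0)=2.467 V=95.498

span = t_max - t_min = 3.81 - 0.42 = 3.390
L(2,0) = 154, L_eff = 1 - 154/255 = 0.396078 (inverted)
t(2,0) = 3.81 - 3.390·0.396078 = 2.467
Σt over all 6·3 pixels = 17338/425 ≈ 40.7952941
V = pitch²·Σt = 1.53²·17338/425 = 95.498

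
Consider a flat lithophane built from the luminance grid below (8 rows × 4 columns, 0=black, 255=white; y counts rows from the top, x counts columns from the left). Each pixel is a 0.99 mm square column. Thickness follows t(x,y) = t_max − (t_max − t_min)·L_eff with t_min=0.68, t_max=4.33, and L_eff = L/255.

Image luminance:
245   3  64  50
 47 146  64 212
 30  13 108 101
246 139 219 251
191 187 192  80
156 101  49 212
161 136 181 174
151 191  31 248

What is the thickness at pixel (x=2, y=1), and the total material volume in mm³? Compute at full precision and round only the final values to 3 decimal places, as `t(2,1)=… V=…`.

span = t_max - t_min = 4.33 - 0.68 = 3.650
L(2,1) = 64, L_eff = 64/255 = 0.250980
t(2,1) = 4.33 - 3.650·0.250980 = 3.414
Σt over all 8·4 pixels = 386989/5100 ≈ 75.8801961
V = pitch²·Σt = 0.99²·386989/5100 = 74.370

t(2,1)=3.414 V=74.370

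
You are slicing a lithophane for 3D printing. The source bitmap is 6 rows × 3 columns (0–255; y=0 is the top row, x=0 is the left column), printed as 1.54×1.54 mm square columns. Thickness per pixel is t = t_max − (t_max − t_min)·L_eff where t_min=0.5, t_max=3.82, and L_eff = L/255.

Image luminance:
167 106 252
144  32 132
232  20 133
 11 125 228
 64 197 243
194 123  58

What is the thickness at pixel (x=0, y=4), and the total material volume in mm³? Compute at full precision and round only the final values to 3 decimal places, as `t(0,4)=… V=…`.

t(0,4)=2.987 V=87.082

span = t_max - t_min = 3.82 - 0.5 = 3.320
L(0,4) = 64, L_eff = 64/255 = 0.250980
t(0,4) = 3.82 - 3.320·0.250980 = 2.987
Σt over all 6·3 pixels = 234082/6375 ≈ 36.7187451
V = pitch²·Σt = 1.54²·234082/6375 = 87.082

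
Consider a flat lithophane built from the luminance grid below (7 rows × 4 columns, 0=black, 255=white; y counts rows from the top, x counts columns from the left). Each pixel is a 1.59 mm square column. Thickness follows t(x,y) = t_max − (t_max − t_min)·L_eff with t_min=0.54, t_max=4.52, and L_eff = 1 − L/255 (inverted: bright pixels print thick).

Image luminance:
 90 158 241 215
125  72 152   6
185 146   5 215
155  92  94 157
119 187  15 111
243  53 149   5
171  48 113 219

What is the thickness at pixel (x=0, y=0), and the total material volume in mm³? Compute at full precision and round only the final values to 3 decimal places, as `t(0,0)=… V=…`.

t(0,0)=1.945 V=177.946

span = t_max - t_min = 4.52 - 0.54 = 3.980
L(0,0) = 90, L_eff = 1 - 90/255 = 0.647059 (inverted)
t(0,0) = 4.52 - 3.980·0.647059 = 1.945
Σt over all 7·4 pixels = 897439/12750 ≈ 70.3873725
V = pitch²·Σt = 1.59²·897439/12750 = 177.946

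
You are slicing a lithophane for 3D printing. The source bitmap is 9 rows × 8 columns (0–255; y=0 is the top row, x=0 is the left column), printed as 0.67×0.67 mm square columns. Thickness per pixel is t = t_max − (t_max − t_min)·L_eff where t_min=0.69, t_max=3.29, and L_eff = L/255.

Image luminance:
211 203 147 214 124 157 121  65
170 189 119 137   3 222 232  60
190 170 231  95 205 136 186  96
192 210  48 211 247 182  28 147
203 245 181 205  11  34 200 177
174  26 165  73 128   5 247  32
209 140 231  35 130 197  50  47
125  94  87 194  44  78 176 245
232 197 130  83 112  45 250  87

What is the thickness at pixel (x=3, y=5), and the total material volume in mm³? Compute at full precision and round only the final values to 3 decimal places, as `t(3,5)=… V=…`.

t(3,5)=2.546 V=59.320

span = t_max - t_min = 3.29 - 0.69 = 2.600
L(3,5) = 73, L_eff = 73/255 = 0.286275
t(3,5) = 3.29 - 2.600·0.286275 = 2.546
Σt over all 9·8 pixels = 56162/425 ≈ 132.1458824
V = pitch²·Σt = 0.67²·56162/425 = 59.320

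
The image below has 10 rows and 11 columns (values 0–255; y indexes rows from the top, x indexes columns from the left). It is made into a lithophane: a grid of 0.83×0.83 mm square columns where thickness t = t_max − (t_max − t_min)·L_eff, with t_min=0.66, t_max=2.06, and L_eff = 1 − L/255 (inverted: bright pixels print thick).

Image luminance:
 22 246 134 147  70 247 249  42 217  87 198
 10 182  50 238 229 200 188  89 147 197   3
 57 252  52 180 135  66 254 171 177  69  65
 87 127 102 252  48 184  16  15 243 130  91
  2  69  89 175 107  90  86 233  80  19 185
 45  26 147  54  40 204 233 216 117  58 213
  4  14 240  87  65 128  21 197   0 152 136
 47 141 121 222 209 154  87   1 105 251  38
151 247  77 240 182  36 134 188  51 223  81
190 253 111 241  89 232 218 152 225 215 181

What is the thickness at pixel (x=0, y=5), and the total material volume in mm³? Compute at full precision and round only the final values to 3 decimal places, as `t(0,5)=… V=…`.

span = t_max - t_min = 2.06 - 0.66 = 1.400
L(0,5) = 45, L_eff = 1 - 45/255 = 0.823529 (inverted)
t(0,5) = 2.06 - 1.400·0.823529 = 0.907
Σt over all 10·11 pixels = 38939/255 ≈ 152.7019608
V = pitch²·Σt = 0.83²·38939/255 = 105.196

t(0,5)=0.907 V=105.196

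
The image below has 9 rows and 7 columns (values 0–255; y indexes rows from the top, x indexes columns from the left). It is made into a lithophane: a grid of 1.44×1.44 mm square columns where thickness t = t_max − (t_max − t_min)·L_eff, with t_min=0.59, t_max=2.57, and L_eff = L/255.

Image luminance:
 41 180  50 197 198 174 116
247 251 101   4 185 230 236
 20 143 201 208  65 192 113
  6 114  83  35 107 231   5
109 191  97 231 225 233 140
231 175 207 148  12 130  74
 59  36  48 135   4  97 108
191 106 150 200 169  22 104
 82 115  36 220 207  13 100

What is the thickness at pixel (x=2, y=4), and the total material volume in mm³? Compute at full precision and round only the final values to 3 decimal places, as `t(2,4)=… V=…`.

span = t_max - t_min = 2.57 - 0.59 = 1.980
L(2,4) = 97, L_eff = 97/255 = 0.380392
t(2,4) = 2.57 - 1.980·0.380392 = 1.817
Σt over all 9·7 pixels = 839127/8500 ≈ 98.7208235
V = pitch²·Σt = 1.44²·839127/8500 = 204.707

t(2,4)=1.817 V=204.707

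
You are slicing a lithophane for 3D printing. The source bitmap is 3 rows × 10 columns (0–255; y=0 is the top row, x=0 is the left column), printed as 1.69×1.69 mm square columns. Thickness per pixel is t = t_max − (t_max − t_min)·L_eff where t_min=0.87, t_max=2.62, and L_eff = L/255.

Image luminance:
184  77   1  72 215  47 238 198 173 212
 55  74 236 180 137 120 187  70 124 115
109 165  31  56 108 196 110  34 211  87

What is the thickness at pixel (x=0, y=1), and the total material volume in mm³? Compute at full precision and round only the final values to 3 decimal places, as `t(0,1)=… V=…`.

t(0,1)=2.243 V=149.576

span = t_max - t_min = 2.62 - 0.87 = 1.750
L(0,1) = 55, L_eff = 55/255 = 0.215686
t(0,1) = 2.62 - 1.750·0.215686 = 2.243
Σt over all 3·10 pixels = 8903/170 ≈ 52.3705882
V = pitch²·Σt = 1.69²·8903/170 = 149.576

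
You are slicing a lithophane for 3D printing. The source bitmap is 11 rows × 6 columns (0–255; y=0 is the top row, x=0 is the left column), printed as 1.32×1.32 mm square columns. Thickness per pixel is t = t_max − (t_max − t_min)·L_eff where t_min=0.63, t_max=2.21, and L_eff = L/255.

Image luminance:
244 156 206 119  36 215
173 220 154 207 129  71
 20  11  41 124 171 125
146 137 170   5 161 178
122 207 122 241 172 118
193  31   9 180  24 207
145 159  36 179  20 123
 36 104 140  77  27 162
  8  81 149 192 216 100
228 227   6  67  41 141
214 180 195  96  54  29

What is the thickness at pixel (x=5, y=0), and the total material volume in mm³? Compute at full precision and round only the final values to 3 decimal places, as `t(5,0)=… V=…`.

t(5,0)=0.878 V=164.788

span = t_max - t_min = 2.21 - 0.63 = 1.580
L(5,0) = 215, L_eff = 215/255 = 0.843137
t(5,0) = 2.21 - 1.580·0.843137 = 0.878
Σt over all 11·6 pixels = 200972/2125 ≈ 94.5750588
V = pitch²·Σt = 1.32²·200972/2125 = 164.788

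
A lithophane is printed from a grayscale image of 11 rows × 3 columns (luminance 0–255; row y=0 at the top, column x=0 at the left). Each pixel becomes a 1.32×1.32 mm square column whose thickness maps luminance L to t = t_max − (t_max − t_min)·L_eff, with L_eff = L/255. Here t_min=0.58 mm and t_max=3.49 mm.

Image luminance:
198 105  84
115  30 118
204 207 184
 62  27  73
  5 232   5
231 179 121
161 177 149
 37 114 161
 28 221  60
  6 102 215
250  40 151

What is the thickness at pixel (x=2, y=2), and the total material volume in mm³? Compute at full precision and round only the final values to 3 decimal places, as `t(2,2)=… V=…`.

span = t_max - t_min = 3.49 - 0.58 = 2.910
L(2,2) = 184, L_eff = 184/255 = 0.721569
t(2,2) = 3.49 - 2.910·0.721569 = 1.390
Σt over all 11·3 pixels = 585901/8500 ≈ 68.9295294
V = pitch²·Σt = 1.32²·585901/8500 = 120.103

t(2,2)=1.390 V=120.103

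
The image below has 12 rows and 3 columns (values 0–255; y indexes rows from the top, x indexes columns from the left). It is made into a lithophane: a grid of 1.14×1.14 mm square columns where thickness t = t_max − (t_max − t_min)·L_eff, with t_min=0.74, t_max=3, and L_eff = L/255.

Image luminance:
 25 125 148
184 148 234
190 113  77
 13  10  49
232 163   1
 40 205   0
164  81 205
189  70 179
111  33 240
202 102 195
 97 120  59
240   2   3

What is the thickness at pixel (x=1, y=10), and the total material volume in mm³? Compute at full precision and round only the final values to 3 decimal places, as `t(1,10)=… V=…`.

span = t_max - t_min = 3 - 0.74 = 2.260
L(1,10) = 120, L_eff = 120/255 = 0.470588
t(1,10) = 3 - 2.260·0.470588 = 1.936
Σt over all 12·3 pixels = 896863/12750 ≈ 70.3421961
V = pitch²·Σt = 1.14²·896863/12750 = 91.417

t(1,10)=1.936 V=91.417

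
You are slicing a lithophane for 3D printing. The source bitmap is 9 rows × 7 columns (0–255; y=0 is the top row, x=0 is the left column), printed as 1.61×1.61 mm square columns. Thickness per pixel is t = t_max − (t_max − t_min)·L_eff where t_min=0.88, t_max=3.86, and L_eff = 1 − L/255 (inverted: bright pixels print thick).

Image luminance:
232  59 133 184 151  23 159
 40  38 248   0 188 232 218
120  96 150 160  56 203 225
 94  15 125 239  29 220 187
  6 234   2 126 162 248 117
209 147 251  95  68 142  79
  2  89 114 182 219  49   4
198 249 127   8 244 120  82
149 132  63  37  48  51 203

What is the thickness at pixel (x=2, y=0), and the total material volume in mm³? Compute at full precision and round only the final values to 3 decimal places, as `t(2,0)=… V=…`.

span = t_max - t_min = 3.86 - 0.88 = 2.980
L(2,0) = 133, L_eff = 1 - 133/255 = 0.478431 (inverted)
t(2,0) = 3.86 - 2.980·0.478431 = 2.434
Σt over all 9·7 pixels = 191078/1275 ≈ 149.8650980
V = pitch²·Σt = 1.61²·191078/1275 = 388.465

t(2,0)=2.434 V=388.465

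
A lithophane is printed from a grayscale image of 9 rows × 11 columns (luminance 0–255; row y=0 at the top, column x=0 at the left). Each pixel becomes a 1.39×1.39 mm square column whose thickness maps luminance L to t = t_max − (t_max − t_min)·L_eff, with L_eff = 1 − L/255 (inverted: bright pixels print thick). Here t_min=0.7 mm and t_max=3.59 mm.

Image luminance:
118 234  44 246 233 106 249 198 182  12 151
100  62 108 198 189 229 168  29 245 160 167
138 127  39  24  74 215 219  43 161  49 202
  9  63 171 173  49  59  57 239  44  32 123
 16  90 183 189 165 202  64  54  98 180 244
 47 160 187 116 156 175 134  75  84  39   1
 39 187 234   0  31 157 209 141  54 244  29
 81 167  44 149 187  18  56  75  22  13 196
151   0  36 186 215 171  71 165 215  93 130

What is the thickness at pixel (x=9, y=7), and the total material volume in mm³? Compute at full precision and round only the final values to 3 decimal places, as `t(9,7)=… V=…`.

t(9,7)=0.847 V=400.229

span = t_max - t_min = 3.59 - 0.7 = 2.890
L(9,7) = 13, L_eff = 1 - 13/255 = 0.949020 (inverted)
t(9,7) = 3.59 - 2.890·0.949020 = 0.847
Σt over all 9·11 pixels = 310721/1500 ≈ 207.1473333
V = pitch²·Σt = 1.39²·310721/1500 = 400.229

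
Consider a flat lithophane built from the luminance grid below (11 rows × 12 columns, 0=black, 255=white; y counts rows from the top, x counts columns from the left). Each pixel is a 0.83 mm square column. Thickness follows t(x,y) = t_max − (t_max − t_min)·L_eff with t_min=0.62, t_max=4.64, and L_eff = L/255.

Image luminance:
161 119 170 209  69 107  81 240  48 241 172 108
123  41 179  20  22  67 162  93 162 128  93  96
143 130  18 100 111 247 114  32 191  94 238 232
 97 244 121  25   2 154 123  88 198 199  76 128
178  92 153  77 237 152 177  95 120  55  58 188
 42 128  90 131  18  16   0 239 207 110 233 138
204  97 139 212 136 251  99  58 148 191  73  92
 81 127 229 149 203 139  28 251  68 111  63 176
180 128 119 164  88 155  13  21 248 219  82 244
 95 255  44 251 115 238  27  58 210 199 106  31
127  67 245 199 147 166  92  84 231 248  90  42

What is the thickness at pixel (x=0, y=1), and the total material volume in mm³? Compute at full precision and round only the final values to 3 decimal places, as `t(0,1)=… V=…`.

t(0,1)=2.701 V=234.022

span = t_max - t_min = 4.64 - 0.62 = 4.020
L(0,1) = 123, L_eff = 123/255 = 0.482353
t(0,1) = 4.64 - 4.020·0.482353 = 2.701
Σt over all 11·12 pixels = 1443739/4250 ≈ 339.7032941
V = pitch²·Σt = 0.83²·1443739/4250 = 234.022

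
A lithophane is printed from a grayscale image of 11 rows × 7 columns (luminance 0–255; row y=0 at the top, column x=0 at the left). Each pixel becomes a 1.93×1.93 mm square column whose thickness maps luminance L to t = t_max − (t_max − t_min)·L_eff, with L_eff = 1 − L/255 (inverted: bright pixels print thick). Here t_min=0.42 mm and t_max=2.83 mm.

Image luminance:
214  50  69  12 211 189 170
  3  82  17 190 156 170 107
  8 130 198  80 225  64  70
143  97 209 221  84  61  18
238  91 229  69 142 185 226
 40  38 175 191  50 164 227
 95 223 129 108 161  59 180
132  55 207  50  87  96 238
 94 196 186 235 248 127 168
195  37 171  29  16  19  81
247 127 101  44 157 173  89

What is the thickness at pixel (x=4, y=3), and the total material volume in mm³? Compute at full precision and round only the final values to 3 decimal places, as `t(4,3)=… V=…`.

span = t_max - t_min = 2.83 - 0.42 = 2.410
L(4,3) = 84, L_eff = 1 - 84/255 = 0.670588 (inverted)
t(4,3) = 2.83 - 2.410·0.670588 = 1.214
Σt over all 11·7 pixels = 1068021/8500 ≈ 125.6495294
V = pitch²·Σt = 1.93²·1068021/8500 = 468.032

t(4,3)=1.214 V=468.032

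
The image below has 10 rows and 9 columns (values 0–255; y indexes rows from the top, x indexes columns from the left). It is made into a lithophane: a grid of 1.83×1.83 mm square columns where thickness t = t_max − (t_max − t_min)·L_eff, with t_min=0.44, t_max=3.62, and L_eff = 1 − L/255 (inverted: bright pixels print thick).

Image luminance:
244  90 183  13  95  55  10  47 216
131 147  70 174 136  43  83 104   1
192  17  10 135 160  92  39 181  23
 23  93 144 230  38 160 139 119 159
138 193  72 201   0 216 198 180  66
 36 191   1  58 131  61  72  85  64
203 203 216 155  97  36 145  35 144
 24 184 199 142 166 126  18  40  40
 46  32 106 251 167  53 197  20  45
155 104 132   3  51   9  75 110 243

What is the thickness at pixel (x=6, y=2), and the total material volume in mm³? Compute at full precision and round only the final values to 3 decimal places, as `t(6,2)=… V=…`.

t(6,2)=0.926 V=539.010

span = t_max - t_min = 3.62 - 0.44 = 3.180
L(6,2) = 39, L_eff = 1 - 39/255 = 0.847059 (inverted)
t(6,2) = 3.62 - 3.180·0.847059 = 0.926
Σt over all 10·9 pixels = 684043/4250 ≈ 160.9512941
V = pitch²·Σt = 1.83²·684043/4250 = 539.010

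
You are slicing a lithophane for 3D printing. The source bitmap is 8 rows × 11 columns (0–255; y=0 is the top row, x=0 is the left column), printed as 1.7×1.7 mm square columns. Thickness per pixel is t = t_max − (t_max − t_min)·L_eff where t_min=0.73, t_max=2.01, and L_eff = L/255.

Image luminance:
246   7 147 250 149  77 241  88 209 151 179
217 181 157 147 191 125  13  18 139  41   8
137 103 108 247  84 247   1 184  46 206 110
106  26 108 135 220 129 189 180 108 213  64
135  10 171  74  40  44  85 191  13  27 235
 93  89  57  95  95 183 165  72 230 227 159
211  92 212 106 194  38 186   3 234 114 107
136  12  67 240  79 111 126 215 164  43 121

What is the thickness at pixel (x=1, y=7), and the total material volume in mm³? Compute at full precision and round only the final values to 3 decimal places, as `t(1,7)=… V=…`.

span = t_max - t_min = 2.01 - 0.73 = 1.280
L(1,7) = 12, L_eff = 12/255 = 0.047059
t(1,7) = 2.01 - 1.280·0.047059 = 1.950
Σt over all 8·11 pixels = 768154/6375 ≈ 120.4947451
V = pitch²·Σt = 1.7²·768154/6375 = 348.230

t(1,7)=1.950 V=348.230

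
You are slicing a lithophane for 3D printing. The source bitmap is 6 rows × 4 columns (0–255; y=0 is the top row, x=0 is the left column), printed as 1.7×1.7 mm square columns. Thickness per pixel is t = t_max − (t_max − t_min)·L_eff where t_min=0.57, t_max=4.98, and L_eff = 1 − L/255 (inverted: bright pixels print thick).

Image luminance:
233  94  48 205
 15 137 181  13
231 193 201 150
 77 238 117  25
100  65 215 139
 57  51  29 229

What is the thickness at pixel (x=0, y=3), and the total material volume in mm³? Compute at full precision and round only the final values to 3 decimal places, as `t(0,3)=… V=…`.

t(0,3)=1.902 V=191.624

span = t_max - t_min = 4.98 - 0.57 = 4.410
L(0,3) = 77, L_eff = 1 - 77/255 = 0.698039 (inverted)
t(0,3) = 4.98 - 4.410·0.698039 = 1.902
Σt over all 6·4 pixels = 66.306
V = pitch²·Σt = 1.7²·66.306 = 191.624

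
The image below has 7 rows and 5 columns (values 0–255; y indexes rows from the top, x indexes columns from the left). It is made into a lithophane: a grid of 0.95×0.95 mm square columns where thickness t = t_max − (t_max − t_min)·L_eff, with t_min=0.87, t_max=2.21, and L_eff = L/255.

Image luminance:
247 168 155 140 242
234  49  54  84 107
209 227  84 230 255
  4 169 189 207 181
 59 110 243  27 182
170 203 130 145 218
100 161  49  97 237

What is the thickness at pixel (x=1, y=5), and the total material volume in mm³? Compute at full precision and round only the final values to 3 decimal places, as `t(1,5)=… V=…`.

span = t_max - t_min = 2.21 - 0.87 = 1.340
L(1,5) = 203, L_eff = 203/255 = 0.796078
t(1,5) = 2.21 - 1.340·0.796078 = 1.143
Σt over all 7·5 pixels = 1253381/25500 ≈ 49.1521961
V = pitch²·Σt = 0.95²·1253381/25500 = 44.360

t(1,5)=1.143 V=44.360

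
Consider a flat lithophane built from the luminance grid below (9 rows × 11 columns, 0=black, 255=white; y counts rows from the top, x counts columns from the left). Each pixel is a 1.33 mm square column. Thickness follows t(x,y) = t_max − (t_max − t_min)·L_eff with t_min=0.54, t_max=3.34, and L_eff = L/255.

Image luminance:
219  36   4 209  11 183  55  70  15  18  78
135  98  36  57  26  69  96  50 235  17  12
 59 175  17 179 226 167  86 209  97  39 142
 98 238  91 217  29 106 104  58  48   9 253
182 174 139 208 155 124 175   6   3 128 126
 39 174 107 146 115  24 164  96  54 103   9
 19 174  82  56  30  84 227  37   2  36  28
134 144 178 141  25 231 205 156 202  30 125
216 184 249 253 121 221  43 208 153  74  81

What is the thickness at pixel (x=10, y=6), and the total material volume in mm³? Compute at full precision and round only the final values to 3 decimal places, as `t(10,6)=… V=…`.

t(10,6)=3.033 V=371.715

span = t_max - t_min = 3.34 - 0.54 = 2.800
L(10,6) = 28, L_eff = 28/255 = 0.109804
t(10,6) = 3.34 - 2.800·0.109804 = 3.033
Σt over all 9·11 pixels = 107171/510 ≈ 210.1392157
V = pitch²·Σt = 1.33²·107171/510 = 371.715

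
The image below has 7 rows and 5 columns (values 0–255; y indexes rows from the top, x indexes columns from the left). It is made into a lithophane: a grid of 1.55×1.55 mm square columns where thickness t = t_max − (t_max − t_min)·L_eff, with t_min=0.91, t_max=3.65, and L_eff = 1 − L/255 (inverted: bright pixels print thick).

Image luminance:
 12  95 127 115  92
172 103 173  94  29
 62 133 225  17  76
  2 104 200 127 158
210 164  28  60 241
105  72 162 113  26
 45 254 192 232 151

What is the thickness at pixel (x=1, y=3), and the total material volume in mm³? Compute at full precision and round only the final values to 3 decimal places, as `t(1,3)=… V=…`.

t(1,3)=2.027 V=184.194

span = t_max - t_min = 3.65 - 0.91 = 2.740
L(1,3) = 104, L_eff = 1 - 104/255 = 0.592157 (inverted)
t(1,3) = 3.65 - 2.740·0.592157 = 2.027
Σt over all 7·5 pixels = 1955029/25500 ≈ 76.6678039
V = pitch²·Σt = 1.55²·1955029/25500 = 184.194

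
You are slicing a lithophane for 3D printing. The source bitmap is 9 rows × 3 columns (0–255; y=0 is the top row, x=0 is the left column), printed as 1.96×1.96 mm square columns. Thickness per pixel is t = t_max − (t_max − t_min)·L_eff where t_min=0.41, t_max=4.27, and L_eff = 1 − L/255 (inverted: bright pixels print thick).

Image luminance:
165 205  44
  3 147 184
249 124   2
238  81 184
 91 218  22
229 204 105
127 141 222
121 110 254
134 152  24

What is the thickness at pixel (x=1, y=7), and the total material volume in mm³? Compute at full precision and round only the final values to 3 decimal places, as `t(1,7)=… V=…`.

t(1,7)=2.075 V=262.338

span = t_max - t_min = 4.27 - 0.41 = 3.860
L(1,7) = 110, L_eff = 1 - 110/255 = 0.568627 (inverted)
t(1,7) = 4.27 - 3.860·0.568627 = 2.075
Σt over all 9·3 pixels = 116091/1700 ≈ 68.2888235
V = pitch²·Σt = 1.96²·116091/1700 = 262.338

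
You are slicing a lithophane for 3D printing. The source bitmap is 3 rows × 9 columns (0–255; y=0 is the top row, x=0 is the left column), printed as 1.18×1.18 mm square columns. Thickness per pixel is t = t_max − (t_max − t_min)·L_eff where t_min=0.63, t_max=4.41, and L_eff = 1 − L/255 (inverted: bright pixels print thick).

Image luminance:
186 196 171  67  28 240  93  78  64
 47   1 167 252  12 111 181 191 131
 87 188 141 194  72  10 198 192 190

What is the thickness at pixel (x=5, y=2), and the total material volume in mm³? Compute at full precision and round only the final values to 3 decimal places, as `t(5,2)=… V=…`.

t(5,2)=0.778 V=95.678

span = t_max - t_min = 4.41 - 0.63 = 3.780
L(5,2) = 10, L_eff = 1 - 10/255 = 0.960784 (inverted)
t(5,2) = 4.41 - 3.780·0.960784 = 0.778
Σt over all 3·9 pixels = 584073/8500 ≈ 68.7144706
V = pitch²·Σt = 1.18²·584073/8500 = 95.678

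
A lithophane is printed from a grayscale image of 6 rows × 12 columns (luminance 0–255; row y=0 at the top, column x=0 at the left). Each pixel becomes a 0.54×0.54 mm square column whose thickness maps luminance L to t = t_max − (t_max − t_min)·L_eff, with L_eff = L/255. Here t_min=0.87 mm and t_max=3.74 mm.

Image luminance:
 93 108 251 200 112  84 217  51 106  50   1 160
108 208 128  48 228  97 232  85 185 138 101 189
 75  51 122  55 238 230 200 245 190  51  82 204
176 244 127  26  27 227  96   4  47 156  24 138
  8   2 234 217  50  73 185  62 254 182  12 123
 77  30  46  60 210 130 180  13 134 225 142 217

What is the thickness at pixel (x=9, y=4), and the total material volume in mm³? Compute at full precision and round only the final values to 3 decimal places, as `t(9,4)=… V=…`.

span = t_max - t_min = 3.74 - 0.87 = 2.870
L(9,4) = 182, L_eff = 182/255 = 0.713725
t(9,4) = 3.74 - 2.870·0.713725 = 1.692
Σt over all 6·12 pixels = 1420131/8500 ≈ 167.0742353
V = pitch²·Σt = 0.54²·1420131/8500 = 48.719

t(9,4)=1.692 V=48.719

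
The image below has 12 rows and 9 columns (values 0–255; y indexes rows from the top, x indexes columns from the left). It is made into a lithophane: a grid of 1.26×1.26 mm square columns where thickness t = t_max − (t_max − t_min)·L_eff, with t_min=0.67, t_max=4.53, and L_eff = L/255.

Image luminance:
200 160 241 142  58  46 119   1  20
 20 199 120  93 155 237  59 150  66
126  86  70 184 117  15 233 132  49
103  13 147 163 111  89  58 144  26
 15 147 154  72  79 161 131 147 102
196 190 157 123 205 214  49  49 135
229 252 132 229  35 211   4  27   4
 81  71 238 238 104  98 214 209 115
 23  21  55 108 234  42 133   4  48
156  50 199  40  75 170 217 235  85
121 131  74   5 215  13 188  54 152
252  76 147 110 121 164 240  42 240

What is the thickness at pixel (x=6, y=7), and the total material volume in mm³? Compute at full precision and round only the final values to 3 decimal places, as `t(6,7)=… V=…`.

span = t_max - t_min = 4.53 - 0.67 = 3.860
L(6,7) = 214, L_eff = 214/255 = 0.839216
t(6,7) = 4.53 - 3.860·0.839216 = 1.291
Σt over all 12·9 pixels = 3727073/12750 ≈ 292.3194510
V = pitch²·Σt = 1.26²·3727073/12750 = 464.086

t(6,7)=1.291 V=464.086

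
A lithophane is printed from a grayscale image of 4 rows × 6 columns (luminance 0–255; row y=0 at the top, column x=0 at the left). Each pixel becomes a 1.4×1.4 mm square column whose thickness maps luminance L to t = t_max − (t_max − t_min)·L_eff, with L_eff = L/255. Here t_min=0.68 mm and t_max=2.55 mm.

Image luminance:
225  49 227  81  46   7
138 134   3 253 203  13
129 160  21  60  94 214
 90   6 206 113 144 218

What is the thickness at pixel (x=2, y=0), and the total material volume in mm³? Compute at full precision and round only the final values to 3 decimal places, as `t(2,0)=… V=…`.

t(2,0)=0.885 V=79.218

span = t_max - t_min = 2.55 - 0.68 = 1.870
L(2,0) = 227, L_eff = 227/255 = 0.890196
t(2,0) = 2.55 - 1.870·0.890196 = 0.885
Σt over all 4·6 pixels = 30313/750 ≈ 40.4173333
V = pitch²·Σt = 1.4²·30313/750 = 79.218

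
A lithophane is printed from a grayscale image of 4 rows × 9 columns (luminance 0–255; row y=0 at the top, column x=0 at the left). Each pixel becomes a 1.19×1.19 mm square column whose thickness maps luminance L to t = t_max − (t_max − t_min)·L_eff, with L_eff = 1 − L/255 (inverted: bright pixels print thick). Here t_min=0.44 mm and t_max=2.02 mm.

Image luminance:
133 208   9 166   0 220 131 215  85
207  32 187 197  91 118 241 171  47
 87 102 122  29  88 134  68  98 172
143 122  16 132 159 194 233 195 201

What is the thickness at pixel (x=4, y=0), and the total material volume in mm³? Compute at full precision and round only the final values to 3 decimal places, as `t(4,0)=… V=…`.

t(4,0)=0.440 V=64.135

span = t_max - t_min = 2.02 - 0.44 = 1.580
L(4,0) = 0, L_eff = 1 - 0/255 = 1.000000 (inverted)
t(4,0) = 2.02 - 1.580·1.000000 = 0.440
Σt over all 4·9 pixels = 577447/12750 ≈ 45.2899608
V = pitch²·Σt = 1.19²·577447/12750 = 64.135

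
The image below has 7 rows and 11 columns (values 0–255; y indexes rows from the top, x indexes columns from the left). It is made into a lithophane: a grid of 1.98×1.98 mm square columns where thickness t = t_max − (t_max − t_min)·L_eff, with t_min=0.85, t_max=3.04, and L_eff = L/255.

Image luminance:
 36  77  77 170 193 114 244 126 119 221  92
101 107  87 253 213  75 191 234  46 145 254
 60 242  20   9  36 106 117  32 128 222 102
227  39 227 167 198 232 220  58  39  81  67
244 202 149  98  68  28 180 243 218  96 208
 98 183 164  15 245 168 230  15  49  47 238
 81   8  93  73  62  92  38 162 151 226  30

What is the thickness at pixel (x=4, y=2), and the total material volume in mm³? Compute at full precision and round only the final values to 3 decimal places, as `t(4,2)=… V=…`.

span = t_max - t_min = 3.04 - 0.85 = 2.190
L(4,2) = 36, L_eff = 36/255 = 0.141176
t(4,2) = 3.04 - 2.190·0.141176 = 2.731
Σt over all 7·11 pixels = 629621/4250 ≈ 148.1461176
V = pitch²·Σt = 1.98²·629621/4250 = 580.792

t(4,2)=2.731 V=580.792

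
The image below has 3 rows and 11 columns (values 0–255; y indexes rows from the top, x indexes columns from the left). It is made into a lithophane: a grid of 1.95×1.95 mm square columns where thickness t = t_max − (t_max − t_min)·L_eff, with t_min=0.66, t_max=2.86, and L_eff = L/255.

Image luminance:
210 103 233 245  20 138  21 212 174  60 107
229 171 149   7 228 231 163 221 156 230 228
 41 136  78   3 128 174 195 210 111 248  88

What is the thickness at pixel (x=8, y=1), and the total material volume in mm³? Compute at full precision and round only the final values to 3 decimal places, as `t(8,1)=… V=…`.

span = t_max - t_min = 2.86 - 0.66 = 2.200
L(8,1) = 156, L_eff = 156/255 = 0.611765
t(8,1) = 2.86 - 2.200·0.611765 = 1.514
Σt over all 3·11 pixels = 131813/2550 ≈ 51.6913725
V = pitch²·Σt = 1.95²·131813/2550 = 196.556

t(8,1)=1.514 V=196.556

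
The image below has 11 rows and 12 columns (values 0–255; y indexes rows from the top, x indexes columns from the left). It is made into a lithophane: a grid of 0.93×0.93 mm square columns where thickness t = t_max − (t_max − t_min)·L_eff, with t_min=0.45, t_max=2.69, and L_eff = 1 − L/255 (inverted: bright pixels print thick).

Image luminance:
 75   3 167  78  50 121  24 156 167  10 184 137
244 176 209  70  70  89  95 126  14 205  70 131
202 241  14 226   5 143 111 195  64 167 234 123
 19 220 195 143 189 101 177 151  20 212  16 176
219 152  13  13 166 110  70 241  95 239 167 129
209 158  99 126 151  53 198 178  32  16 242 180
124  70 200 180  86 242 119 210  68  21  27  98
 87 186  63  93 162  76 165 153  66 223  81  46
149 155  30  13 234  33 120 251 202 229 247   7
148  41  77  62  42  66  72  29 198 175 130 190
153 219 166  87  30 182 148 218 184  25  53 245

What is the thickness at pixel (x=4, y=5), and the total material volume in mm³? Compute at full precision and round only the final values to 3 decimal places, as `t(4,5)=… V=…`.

span = t_max - t_min = 2.69 - 0.45 = 2.240
L(4,5) = 151, L_eff = 1 - 151/255 = 0.407843 (inverted)
t(4,5) = 2.69 - 2.240·0.407843 = 1.776
Σt over all 11·12 pixels = 1315387/6375 ≈ 206.3352157
V = pitch²·Σt = 0.93²·1315387/6375 = 178.459

t(4,5)=1.776 V=178.459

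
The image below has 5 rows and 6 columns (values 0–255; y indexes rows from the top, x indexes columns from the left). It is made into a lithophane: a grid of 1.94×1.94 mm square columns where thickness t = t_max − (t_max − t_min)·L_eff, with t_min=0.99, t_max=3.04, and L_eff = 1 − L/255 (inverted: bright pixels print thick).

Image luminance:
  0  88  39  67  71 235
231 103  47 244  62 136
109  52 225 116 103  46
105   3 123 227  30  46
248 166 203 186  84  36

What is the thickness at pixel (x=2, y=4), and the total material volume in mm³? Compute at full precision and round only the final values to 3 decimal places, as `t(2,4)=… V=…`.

span = t_max - t_min = 3.04 - 0.99 = 2.050
L(2,4) = 203, L_eff = 1 - 203/255 = 0.203922 (inverted)
t(2,4) = 3.04 - 2.050·0.203922 = 2.622
Σt over all 5·6 pixels = 292141/5100 ≈ 57.2825490
V = pitch²·Σt = 1.94²·292141/5100 = 215.589

t(2,4)=2.622 V=215.589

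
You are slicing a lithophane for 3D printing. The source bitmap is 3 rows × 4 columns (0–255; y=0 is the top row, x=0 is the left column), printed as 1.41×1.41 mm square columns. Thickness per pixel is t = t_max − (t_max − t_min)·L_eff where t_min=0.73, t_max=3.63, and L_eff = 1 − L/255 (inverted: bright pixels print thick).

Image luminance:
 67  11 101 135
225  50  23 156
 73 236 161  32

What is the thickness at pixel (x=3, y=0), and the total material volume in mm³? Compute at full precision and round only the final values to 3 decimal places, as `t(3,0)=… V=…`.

t(3,0)=2.265 V=46.130

span = t_max - t_min = 3.63 - 0.73 = 2.900
L(3,0) = 135, L_eff = 1 - 135/255 = 0.470588 (inverted)
t(3,0) = 3.63 - 2.900·0.470588 = 2.265
Σt over all 3·4 pixels = 29584/1275 ≈ 23.2031373
V = pitch²·Σt = 1.41²·29584/1275 = 46.130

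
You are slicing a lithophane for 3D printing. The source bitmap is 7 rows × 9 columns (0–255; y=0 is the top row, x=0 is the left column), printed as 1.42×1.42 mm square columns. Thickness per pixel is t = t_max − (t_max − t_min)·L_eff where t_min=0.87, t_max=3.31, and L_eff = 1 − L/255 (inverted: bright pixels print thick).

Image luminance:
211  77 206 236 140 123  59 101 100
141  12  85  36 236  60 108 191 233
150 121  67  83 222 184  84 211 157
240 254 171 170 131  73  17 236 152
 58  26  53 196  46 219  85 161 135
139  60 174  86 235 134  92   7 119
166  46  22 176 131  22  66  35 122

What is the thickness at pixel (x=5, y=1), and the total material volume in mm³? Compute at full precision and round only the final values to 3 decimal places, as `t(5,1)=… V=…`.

span = t_max - t_min = 3.31 - 0.87 = 2.440
L(5,1) = 60, L_eff = 1 - 60/255 = 0.764706 (inverted)
t(5,1) = 3.31 - 2.440·0.764706 = 1.444
Σt over all 7·9 pixels = 3322571/25500 ≈ 130.2969020
V = pitch²·Σt = 1.42²·3322571/25500 = 262.731

t(5,1)=1.444 V=262.731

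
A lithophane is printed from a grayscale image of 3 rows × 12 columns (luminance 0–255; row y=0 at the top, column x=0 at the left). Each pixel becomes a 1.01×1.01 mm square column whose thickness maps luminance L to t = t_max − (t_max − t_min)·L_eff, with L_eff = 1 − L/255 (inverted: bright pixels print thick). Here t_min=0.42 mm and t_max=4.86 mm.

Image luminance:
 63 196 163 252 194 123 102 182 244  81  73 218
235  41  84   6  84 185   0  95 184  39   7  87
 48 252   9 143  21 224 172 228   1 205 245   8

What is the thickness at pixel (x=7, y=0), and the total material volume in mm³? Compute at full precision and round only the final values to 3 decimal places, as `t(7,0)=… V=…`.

span = t_max - t_min = 4.86 - 0.42 = 4.440
L(7,0) = 182, L_eff = 1 - 182/255 = 0.286275 (inverted)
t(7,0) = 4.86 - 4.440·0.286275 = 3.589
Σt over all 3·12 pixels = 198408/2125 ≈ 93.3684706
V = pitch²·Σt = 1.01²·198408/2125 = 95.245

t(7,0)=3.589 V=95.245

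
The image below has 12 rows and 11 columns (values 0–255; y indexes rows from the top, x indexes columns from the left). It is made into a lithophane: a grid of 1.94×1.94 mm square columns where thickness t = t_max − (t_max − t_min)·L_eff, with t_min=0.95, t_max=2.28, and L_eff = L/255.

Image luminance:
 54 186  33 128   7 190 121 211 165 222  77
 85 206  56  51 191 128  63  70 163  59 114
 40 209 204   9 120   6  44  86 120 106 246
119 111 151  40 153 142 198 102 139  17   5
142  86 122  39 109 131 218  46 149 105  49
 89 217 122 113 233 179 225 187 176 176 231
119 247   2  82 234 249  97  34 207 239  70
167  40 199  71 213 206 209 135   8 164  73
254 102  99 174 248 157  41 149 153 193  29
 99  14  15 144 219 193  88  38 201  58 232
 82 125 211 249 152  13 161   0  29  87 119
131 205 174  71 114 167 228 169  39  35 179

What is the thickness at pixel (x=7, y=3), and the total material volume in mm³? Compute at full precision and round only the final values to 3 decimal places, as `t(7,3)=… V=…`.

t(7,3)=1.748 V=802.992

span = t_max - t_min = 2.28 - 0.95 = 1.330
L(7,3) = 102, L_eff = 102/255 = 0.400000
t(7,3) = 2.28 - 1.330·0.400000 = 1.748
Σt over all 12·11 pixels = 80009/375 ≈ 213.3573333
V = pitch²·Σt = 1.94²·80009/375 = 802.992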